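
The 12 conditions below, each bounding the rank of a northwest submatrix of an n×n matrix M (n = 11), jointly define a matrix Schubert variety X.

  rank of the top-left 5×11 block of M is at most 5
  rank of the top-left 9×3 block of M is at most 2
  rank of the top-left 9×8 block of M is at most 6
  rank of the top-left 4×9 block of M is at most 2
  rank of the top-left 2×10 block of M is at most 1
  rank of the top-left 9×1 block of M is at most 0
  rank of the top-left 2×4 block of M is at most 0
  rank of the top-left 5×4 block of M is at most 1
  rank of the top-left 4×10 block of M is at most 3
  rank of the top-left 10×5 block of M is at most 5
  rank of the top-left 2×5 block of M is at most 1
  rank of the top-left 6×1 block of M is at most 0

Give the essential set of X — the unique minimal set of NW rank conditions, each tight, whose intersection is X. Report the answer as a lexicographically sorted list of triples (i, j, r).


Rank table r_w(11×11) implied by the 12 constraints:

  i=1: 0 | 0 | 0 | 0 | 1 | 1 | 1 | 1 | 1 | 1 | 1
  i=2: 0 | 0 | 0 | 0 | 1 | 1 | 1 | 1 | 1 | 1 | 2
  i=3: 0 | 1 | 1 | 1 | 2 | 2 | 2 | 2 | 2 | 2 | 3
  i=4: 0 | 1 | 1 | 1 | 2 | 2 | 2 | 2 | 2 | 3 | 4
  i=5: 0 | 1 | 1 | 1 | 2 | 3 | 3 | 3 | 3 | 4 | 5
  i=6: 0 | 1 | 2 | 2 | 3 | 4 | 4 | 4 | 4 | 5 | 6
  i=7: 0 | 1 | 2 | 3 | 4 | 5 | 5 | 5 | 5 | 6 | 7
  i=8: 0 | 1 | 2 | 3 | 4 | 5 | 6 | 6 | 6 | 7 | 8
  i=9: 0 | 1 | 2 | 3 | 4 | 5 | 6 | 6 | 7 | 8 | 9
  i=10: 1 | 2 | 3 | 4 | 5 | 6 | 7 | 7 | 8 | 9 | 10
  i=11: 1 | 2 | 3 | 4 | 5 | 6 | 7 | 8 | 9 | 10 | 11

the unique w with this rank table is (5, 11, 2, 10, 6, 3, 4, 7, 9, 1, 8).

6 SE-corners of the 29-cell Rothe diagram give Ess(w):

[(2, 4, 0), (2, 10, 1), (4, 9, 2), (5, 4, 1), (9, 1, 0), (9, 8, 6)]


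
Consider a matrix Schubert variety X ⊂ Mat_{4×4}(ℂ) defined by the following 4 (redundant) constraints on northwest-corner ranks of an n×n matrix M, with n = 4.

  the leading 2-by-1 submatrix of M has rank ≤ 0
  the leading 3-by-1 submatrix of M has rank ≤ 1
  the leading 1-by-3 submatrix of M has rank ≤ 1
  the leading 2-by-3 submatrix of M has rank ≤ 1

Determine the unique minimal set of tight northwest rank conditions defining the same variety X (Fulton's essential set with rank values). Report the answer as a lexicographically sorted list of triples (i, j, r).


Rank table r_w(4×4) implied by the 4 constraints:

  row 1: 0, 1, 1, 1
  row 2: 0, 1, 1, 2
  row 3: 1, 2, 2, 3
  row 4: 1, 2, 3, 4

second differences of R give the permutation w = (2, 4, 1, 3).

Rothe diagram D(w) (3 cells), 2 SE-corners (essential conditions):

[(2, 1, 0), (2, 3, 1)]


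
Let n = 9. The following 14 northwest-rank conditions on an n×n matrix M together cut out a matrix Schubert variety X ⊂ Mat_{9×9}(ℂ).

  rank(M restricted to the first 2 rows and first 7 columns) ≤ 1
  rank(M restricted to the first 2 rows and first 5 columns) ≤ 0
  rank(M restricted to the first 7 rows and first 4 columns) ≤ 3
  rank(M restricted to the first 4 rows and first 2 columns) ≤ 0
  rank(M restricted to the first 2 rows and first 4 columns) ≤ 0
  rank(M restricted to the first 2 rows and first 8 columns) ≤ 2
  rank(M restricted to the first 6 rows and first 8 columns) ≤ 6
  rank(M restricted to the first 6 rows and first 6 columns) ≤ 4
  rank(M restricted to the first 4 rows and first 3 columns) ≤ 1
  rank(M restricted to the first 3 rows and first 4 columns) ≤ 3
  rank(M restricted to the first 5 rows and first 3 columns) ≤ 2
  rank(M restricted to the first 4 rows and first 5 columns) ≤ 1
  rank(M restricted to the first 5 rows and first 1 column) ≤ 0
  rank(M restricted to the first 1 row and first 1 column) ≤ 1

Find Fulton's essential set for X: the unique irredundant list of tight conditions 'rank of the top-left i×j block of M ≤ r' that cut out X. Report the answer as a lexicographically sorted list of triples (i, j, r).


The tightest implied rank at each (i,j), from the 14 conditions:

  R[1]: 0, 0, 0, 0, 0, 1, 1, 1, 1
  R[2]: 0, 0, 0, 0, 0, 1, 1, 2, 2
  R[3]: 0, 0, 1, 1, 1, 2, 2, 3, 3
  R[4]: 0, 0, 1, 1, 1, 2, 3, 4, 4
  R[5]: 0, 1, 2, 2, 2, 3, 4, 5, 5
  R[6]: 1, 2, 3, 3, 3, 4, 5, 6, 6
  R[7]: 1, 2, 3, 3, 4, 5, 6, 7, 7
  R[8]: 1, 2, 3, 4, 5, 6, 7, 8, 8
  R[9]: 1, 2, 3, 4, 5, 6, 7, 8, 9

reading off 1-entries of Δ²R: w = (6, 8, 3, 7, 2, 1, 5, 4, 9).

6 SE-corners of the 19-cell Rothe diagram give Ess(w):

[(2, 5, 0), (2, 7, 1), (4, 2, 0), (4, 5, 1), (5, 1, 0), (7, 4, 3)]


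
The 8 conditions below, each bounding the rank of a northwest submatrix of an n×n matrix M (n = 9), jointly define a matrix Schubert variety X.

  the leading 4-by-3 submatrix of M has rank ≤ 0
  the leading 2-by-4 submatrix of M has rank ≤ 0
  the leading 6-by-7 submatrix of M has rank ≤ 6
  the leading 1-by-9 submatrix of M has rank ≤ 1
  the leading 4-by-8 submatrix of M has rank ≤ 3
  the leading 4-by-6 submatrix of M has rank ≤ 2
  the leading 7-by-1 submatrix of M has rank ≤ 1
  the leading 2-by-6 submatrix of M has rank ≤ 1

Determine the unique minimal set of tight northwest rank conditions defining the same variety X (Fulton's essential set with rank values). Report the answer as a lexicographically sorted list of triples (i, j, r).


Computing R[i][j] = min implied NW-rank bound (n=9, 8 conditions):

  0 | 0 | 0 | 0 | 1 | 1 | 1 | 1 | 1
  0 | 0 | 0 | 0 | 1 | 1 | 2 | 2 | 2
  0 | 0 | 0 | 1 | 2 | 2 | 3 | 3 | 3
  0 | 0 | 0 | 1 | 2 | 2 | 3 | 3 | 4
  1 | 1 | 1 | 2 | 3 | 3 | 4 | 4 | 5
  1 | 2 | 2 | 3 | 4 | 4 | 5 | 5 | 6
  1 | 2 | 3 | 4 | 5 | 5 | 6 | 6 | 7
  1 | 2 | 3 | 4 | 5 | 6 | 7 | 7 | 8
  1 | 2 | 3 | 4 | 5 | 6 | 7 | 8 | 9

hence w(1..9) = (5, 7, 4, 9, 1, 2, 3, 6, 8).

Fulton essential set (5 of the 17 Rothe cells):

[(2, 4, 0), (2, 6, 1), (4, 3, 0), (4, 6, 2), (4, 8, 3)]


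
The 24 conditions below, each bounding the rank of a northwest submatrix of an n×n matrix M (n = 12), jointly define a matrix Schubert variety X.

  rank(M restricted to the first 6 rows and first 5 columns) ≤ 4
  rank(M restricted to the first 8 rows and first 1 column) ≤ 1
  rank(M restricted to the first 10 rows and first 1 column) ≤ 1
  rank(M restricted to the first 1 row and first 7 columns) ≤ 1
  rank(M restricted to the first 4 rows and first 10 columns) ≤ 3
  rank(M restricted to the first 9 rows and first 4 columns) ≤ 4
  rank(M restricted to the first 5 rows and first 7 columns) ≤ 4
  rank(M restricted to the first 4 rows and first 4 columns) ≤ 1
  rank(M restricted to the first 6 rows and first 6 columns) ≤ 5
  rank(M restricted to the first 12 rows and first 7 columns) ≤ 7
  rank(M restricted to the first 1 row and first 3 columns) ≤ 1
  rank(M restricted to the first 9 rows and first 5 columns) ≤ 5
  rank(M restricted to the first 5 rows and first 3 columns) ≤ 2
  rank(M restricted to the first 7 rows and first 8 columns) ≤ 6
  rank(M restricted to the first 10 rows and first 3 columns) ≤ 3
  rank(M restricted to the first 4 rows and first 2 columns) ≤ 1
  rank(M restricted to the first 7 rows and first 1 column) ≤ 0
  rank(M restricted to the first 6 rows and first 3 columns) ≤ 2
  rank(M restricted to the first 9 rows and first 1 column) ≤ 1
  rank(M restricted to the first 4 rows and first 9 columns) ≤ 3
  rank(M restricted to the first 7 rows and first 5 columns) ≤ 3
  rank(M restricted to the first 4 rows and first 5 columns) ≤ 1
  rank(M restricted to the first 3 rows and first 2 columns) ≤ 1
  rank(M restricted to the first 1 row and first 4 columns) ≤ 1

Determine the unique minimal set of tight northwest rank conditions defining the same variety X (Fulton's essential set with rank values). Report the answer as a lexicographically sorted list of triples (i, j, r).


Propagating the 24 rank bounds to every northwest block:

  R[1]: 0 1 1 1 1 1 1 1 1 1 1 1
  R[2]: 0 1 1 1 1 2 2 2 2 2 2 2
  R[3]: 0 1 1 1 1 2 3 3 3 3 3 3
  R[4]: 0 1 1 1 1 2 3 3 3 3 4 4
  R[5]: 0 1 2 2 2 3 4 4 4 4 5 5
  R[6]: 0 1 2 3 3 4 5 5 5 5 6 6
  R[7]: 0 1 2 3 3 4 5 6 6 6 7 7
  R[8]: 1 2 3 4 4 5 6 7 7 7 8 8
  R[9]: 1 2 3 4 5 6 7 8 8 8 9 9
  R[10]: 1 2 3 4 5 6 7 8 9 9 10 10
  R[11]: 1 2 3 4 5 6 7 8 9 10 11 11
  R[12]: 1 2 3 4 5 6 7 8 9 10 11 12

so w = (2, 6, 7, 11, 3, 4, 8, 1, 5, 9, 10, 12).

D(w) has 20 cells with 4 SE-corners; essential set:

[(4, 5, 1), (4, 10, 3), (7, 1, 0), (7, 5, 3)]


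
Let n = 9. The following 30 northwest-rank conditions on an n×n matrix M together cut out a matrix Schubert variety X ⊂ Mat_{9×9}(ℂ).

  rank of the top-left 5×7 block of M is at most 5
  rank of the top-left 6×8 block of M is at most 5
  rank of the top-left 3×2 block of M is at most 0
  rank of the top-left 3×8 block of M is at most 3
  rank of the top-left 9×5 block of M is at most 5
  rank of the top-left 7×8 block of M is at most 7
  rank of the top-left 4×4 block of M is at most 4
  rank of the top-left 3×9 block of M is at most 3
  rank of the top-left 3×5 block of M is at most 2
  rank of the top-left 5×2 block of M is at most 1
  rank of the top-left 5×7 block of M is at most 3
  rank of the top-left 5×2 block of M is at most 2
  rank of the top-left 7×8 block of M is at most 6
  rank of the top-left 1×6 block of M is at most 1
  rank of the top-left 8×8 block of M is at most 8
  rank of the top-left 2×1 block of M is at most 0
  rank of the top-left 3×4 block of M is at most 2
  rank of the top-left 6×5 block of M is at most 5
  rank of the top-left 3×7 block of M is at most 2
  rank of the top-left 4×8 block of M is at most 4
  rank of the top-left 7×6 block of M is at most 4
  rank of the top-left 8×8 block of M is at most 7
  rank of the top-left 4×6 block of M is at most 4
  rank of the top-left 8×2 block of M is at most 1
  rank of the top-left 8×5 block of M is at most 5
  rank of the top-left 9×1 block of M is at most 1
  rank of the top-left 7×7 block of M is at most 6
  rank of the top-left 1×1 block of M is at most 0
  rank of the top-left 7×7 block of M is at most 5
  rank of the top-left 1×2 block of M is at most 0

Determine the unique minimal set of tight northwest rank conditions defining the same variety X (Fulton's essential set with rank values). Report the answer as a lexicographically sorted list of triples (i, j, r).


Reconstructing r_w from the 30 given conditions:

  0  0  1  1  1  1  1  1  1
  0  0  1  2  2  2  2  2  2
  0  0  1  2  2  2  2  3  3
  1  1  2  3  3  3  3  4  4
  1  1  2  3  3  3  3  4  5
  1  1  2  3  4  4  4  5  6
  1  1  2  3  4  4  5  6  7
  1  1  2  3  4  5  6  7  8
  1  2  3  4  5  6  7  8  9

the unique w with this rank table is (3, 4, 8, 1, 9, 5, 7, 6, 2).

ℓ(w)=17; the 5 essential cells (i,j,r):

[(3, 2, 0), (3, 7, 2), (5, 7, 3), (7, 6, 4), (8, 2, 1)]


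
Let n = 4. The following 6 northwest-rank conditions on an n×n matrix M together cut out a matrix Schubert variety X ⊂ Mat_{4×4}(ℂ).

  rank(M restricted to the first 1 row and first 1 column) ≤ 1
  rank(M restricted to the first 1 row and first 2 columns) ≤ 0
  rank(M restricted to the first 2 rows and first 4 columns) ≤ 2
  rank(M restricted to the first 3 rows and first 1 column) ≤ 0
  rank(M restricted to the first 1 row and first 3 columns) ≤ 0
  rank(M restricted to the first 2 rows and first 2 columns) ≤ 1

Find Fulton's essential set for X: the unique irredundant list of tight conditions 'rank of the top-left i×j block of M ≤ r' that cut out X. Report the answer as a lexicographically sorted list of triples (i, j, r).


Computing R[i][j] = min implied NW-rank bound (n=4, 6 conditions):

  row 1: 0, 0, 0, 1
  row 2: 0, 1, 1, 2
  row 3: 0, 1, 2, 3
  row 4: 1, 2, 3, 4

hence w(1..4) = (4, 2, 3, 1).

Rothe diagram D(w) (5 cells), 2 SE-corners (essential conditions):

[(1, 3, 0), (3, 1, 0)]


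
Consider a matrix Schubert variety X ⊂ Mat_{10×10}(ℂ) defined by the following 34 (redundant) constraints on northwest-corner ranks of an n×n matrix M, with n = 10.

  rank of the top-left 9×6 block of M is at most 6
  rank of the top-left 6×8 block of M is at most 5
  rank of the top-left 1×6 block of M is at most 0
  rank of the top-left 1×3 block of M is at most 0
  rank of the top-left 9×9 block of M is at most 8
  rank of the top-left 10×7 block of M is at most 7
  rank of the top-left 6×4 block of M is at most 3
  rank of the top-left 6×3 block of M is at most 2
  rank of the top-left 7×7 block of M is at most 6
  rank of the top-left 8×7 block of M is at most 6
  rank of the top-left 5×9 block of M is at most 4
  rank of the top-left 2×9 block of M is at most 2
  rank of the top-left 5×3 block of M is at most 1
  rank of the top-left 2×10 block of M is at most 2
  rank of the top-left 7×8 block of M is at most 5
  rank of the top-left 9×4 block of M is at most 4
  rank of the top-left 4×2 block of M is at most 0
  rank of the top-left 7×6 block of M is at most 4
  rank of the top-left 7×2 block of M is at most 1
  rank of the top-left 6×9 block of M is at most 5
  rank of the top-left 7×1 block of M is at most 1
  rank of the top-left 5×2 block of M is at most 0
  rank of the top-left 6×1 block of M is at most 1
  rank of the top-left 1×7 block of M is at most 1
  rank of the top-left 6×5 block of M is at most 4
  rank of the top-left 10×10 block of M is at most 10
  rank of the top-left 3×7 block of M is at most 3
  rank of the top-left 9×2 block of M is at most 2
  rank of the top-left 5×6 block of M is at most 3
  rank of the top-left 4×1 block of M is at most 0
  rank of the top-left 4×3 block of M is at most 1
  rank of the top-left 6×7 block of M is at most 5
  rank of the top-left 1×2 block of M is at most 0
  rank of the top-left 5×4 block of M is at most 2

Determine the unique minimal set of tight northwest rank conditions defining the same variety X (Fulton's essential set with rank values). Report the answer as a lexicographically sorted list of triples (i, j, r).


Rank table r_w(10×10) implied by the 34 constraints:

  i=1: 0, 0, 0, 0, 0, 0, 1, 1, 1, 1
  i=2: 0, 0, 1, 1, 1, 1, 2, 2, 2, 2
  i=3: 0, 0, 1, 2, 2, 2, 3, 3, 3, 3
  i=4: 0, 0, 1, 2, 3, 3, 4, 4, 4, 4
  i=5: 0, 0, 1, 2, 3, 3, 4, 4, 4, 5
  i=6: 1, 1, 2, 3, 4, 4, 5, 5, 5, 6
  i=7: 1, 1, 2, 3, 4, 4, 5, 5, 6, 7
  i=8: 1, 2, 3, 4, 5, 5, 6, 6, 7, 8
  i=9: 1, 2, 3, 4, 5, 6, 7, 7, 8, 9
  i=10: 1, 2, 3, 4, 5, 6, 7, 8, 9, 10

hence w(1..10) = (7, 3, 4, 5, 10, 1, 9, 2, 6, 8).

Fulton essential set (7 of the 20 Rothe cells):

[(1, 6, 0), (5, 2, 0), (5, 6, 3), (5, 9, 4), (7, 2, 1), (7, 6, 4), (7, 8, 5)]


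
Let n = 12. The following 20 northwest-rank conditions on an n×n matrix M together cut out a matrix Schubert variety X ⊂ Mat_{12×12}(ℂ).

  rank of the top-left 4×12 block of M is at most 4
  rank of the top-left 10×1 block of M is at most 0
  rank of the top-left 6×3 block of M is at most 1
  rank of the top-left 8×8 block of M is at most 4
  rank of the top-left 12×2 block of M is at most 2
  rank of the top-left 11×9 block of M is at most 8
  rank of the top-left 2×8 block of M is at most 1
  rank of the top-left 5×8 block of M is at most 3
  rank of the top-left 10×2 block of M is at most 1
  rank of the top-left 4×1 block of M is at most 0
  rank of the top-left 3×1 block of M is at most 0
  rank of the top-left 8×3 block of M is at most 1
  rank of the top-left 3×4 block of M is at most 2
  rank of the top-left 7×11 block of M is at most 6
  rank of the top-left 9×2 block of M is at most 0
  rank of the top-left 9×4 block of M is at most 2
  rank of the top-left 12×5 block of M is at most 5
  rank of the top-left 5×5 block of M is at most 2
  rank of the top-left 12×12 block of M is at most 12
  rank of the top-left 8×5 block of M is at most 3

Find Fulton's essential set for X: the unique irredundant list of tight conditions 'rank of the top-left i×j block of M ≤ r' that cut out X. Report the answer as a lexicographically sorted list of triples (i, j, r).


The tightest implied rank at each (i,j), from the 20 conditions:

  i=1: 0 | 0 | 1 | 1 | 1 | 1 | 1 | 1 | 1 | 1 | 1 | 1
  i=2: 0 | 0 | 1 | 1 | 1 | 1 | 1 | 1 | 2 | 2 | 2 | 2
  i=3: 0 | 0 | 1 | 2 | 2 | 2 | 2 | 2 | 3 | 3 | 3 | 3
  i=4: 0 | 0 | 1 | 2 | 2 | 3 | 3 | 3 | 4 | 4 | 4 | 4
  i=5: 0 | 0 | 1 | 2 | 2 | 3 | 3 | 3 | 4 | 5 | 5 | 5
  i=6: 0 | 0 | 1 | 2 | 3 | 4 | 4 | 4 | 5 | 6 | 6 | 6
  i=7: 0 | 0 | 1 | 2 | 3 | 4 | 4 | 4 | 5 | 6 | 6 | 7
  i=8: 0 | 0 | 1 | 2 | 3 | 4 | 4 | 4 | 5 | 6 | 7 | 8
  i=9: 0 | 0 | 1 | 2 | 3 | 4 | 5 | 5 | 6 | 7 | 8 | 9
  i=10: 0 | 1 | 2 | 3 | 4 | 5 | 6 | 6 | 7 | 8 | 9 | 10
  i=11: 1 | 2 | 3 | 4 | 5 | 6 | 7 | 7 | 8 | 9 | 10 | 11
  i=12: 1 | 2 | 3 | 4 | 5 | 6 | 7 | 8 | 9 | 10 | 11 | 12

reading off 1-entries of Δ²R: w = (3, 9, 4, 6, 10, 5, 12, 11, 7, 2, 1, 8).

ℓ(w)=33; the 7 essential cells (i,j,r):

[(2, 8, 1), (5, 5, 2), (5, 8, 3), (7, 11, 6), (8, 8, 4), (9, 2, 0), (10, 1, 0)]


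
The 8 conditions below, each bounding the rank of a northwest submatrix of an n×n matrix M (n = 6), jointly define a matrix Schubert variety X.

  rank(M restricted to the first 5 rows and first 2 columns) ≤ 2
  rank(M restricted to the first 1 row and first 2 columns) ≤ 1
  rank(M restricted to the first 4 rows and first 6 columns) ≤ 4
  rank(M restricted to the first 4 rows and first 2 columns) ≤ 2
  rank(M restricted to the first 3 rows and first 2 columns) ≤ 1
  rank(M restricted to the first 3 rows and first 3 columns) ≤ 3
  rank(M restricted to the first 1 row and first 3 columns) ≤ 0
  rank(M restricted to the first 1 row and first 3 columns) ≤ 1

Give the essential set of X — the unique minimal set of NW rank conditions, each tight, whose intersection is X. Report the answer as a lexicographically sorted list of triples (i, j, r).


Reconstructing r_w from the 8 given conditions:

  0 0 0 1 1 1
  1 1 1 2 2 2
  1 1 2 3 3 3
  1 2 3 4 4 4
  1 2 3 4 5 5
  1 2 3 4 5 6

the unique w with this rank table is (4, 1, 3, 2, 5, 6).

Rothe diagram D(w) (4 cells), 2 SE-corners (essential conditions):

[(1, 3, 0), (3, 2, 1)]


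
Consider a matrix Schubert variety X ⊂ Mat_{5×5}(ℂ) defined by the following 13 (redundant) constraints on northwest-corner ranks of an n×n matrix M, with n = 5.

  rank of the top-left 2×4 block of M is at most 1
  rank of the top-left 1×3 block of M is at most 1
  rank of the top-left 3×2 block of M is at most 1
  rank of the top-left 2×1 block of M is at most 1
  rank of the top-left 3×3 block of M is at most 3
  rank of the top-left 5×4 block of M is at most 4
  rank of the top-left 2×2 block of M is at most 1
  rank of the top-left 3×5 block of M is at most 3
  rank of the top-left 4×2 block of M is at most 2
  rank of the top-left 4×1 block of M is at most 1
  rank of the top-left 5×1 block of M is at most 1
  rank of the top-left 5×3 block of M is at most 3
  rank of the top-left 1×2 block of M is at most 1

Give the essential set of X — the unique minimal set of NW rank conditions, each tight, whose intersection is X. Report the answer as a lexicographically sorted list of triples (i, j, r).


The tightest implied rank at each (i,j), from the 13 conditions:

  row 1: 1 1 1 1 1
  row 2: 1 1 1 1 2
  row 3: 1 1 2 2 3
  row 4: 1 2 3 3 4
  row 5: 1 2 3 4 5

so w = (1, 5, 3, 2, 4).

ℓ(w)=4; the 2 essential cells (i,j,r):

[(2, 4, 1), (3, 2, 1)]


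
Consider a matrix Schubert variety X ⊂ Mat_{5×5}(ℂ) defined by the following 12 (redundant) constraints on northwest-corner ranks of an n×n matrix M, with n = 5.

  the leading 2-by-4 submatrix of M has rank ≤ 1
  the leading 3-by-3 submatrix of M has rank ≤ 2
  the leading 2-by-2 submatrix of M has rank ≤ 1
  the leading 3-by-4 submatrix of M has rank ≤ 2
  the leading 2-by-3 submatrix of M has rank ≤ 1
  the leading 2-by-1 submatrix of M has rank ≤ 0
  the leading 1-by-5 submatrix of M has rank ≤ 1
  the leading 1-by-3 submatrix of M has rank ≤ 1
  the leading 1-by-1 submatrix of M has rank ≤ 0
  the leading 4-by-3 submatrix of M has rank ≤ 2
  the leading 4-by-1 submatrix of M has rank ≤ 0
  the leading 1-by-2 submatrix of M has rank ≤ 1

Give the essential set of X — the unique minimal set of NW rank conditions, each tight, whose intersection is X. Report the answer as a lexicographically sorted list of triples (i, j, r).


Computing R[i][j] = min implied NW-rank bound (n=5, 12 conditions):

  i=1: 0  1  1  1  1
  i=2: 0  1  1  1  2
  i=3: 0  1  2  2  3
  i=4: 0  1  2  3  4
  i=5: 1  2  3  4  5

the unique w with this rank table is (2, 5, 3, 4, 1).

D(w) has 6 cells with 2 SE-corners; essential set:

[(2, 4, 1), (4, 1, 0)]


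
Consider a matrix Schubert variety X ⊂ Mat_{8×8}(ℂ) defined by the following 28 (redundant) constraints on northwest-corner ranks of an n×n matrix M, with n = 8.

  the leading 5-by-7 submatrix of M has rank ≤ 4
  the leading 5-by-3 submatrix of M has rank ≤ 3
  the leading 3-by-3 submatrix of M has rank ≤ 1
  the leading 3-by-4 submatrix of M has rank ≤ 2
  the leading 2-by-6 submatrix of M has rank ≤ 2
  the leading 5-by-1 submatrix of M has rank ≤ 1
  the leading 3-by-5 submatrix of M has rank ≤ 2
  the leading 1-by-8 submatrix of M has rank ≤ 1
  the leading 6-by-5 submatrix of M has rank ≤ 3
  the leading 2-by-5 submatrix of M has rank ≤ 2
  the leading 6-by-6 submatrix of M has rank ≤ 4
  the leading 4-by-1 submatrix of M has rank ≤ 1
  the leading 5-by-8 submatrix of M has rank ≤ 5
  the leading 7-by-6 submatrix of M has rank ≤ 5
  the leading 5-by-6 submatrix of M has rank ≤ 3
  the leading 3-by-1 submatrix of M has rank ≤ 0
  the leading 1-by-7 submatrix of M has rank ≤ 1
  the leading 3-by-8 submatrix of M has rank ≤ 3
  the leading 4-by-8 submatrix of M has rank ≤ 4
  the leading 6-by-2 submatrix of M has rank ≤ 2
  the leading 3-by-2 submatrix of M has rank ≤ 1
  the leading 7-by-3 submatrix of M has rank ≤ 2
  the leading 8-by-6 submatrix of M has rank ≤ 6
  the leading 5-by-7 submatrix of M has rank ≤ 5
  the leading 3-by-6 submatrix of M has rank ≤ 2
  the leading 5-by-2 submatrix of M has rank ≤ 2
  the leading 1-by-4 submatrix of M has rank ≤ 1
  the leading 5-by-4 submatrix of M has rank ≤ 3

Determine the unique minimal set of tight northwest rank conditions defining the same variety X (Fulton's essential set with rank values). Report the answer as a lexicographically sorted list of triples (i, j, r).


The tightest implied rank at each (i,j), from the 28 conditions:

  R[1]: 0 1 1 1 1 1 1 1
  R[2]: 0 1 1 2 2 2 2 2
  R[3]: 0 1 1 2 2 2 3 3
  R[4]: 1 2 2 3 3 3 4 4
  R[5]: 1 2 2 3 3 3 4 5
  R[6]: 1 2 2 3 3 4 5 6
  R[7]: 1 2 2 3 4 5 6 7
  R[8]: 1 2 3 4 5 6 7 8

the unique w with this rank table is (2, 4, 7, 1, 8, 6, 5, 3).

6 SE-corners of the 13-cell Rothe diagram give Ess(w):

[(3, 1, 0), (3, 3, 1), (3, 6, 2), (5, 6, 3), (6, 5, 3), (7, 3, 2)]


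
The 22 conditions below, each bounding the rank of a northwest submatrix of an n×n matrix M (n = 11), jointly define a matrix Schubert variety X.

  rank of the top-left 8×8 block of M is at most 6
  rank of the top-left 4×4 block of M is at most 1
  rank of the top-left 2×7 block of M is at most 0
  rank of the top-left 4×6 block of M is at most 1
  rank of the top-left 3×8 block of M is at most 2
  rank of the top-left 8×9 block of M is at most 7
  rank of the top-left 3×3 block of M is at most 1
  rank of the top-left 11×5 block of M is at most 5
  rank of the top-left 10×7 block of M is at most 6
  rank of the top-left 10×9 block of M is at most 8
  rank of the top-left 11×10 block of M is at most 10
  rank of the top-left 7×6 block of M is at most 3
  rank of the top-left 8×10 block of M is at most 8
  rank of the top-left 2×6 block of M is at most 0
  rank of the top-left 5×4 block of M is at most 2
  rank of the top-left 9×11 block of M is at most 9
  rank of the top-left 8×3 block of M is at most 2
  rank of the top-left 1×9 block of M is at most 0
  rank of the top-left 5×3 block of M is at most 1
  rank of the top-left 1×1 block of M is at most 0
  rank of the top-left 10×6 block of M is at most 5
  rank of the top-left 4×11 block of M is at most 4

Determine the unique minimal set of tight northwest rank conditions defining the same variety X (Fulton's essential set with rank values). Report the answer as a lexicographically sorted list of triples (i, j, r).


Rank table r_w(11×11) implied by the 22 constraints:

  R[1]: 0  0  0  0  0  0  0  0  0  1  1
  R[2]: 0  0  0  0  0  0  0  1  1  2  2
  R[3]: 1  1  1  1  1  1  1  2  2  3  3
  R[4]: 1  1  1  1  1  1  2  3  3  4  4
  R[5]: 1  1  1  2  2  2  3  4  4  5  5
  R[6]: 1  2  2  3  3  3  4  5  5  6  6
  R[7]: 1  2  2  3  3  3  4  5  6  7  7
  R[8]: 1  2  2  3  4  4  5  6  7  8  8
  R[9]: 1  2  3  4  5  5  6  7  8  9  9
  R[10]: 1  2  3  4  5  5  6  7  8  9  10
  R[11]: 1  2  3  4  5  6  7  8  9  10  11

hence w(1..11) = (10, 8, 1, 7, 4, 2, 9, 5, 3, 11, 6).

D(w) has 28 cells with 7 SE-corners; essential set:

[(1, 9, 0), (2, 7, 0), (4, 6, 1), (5, 3, 1), (7, 6, 3), (8, 3, 2), (10, 6, 5)]


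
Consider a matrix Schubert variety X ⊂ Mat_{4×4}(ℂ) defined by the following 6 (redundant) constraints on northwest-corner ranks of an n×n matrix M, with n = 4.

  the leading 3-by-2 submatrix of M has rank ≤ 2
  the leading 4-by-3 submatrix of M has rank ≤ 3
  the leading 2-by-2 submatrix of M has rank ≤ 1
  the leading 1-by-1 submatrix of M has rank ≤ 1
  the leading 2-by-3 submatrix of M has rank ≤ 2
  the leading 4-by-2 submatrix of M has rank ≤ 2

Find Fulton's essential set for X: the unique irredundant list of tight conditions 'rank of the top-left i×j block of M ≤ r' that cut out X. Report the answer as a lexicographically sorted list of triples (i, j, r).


The tightest implied rank at each (i,j), from the 6 conditions:

  1  1  1  1
  1  1  2  2
  1  2  3  3
  1  2  3  4

so w = (1, 3, 2, 4).

Rothe diagram D(w) (1 cell), 1 SE-corner (essential condition):

[(2, 2, 1)]


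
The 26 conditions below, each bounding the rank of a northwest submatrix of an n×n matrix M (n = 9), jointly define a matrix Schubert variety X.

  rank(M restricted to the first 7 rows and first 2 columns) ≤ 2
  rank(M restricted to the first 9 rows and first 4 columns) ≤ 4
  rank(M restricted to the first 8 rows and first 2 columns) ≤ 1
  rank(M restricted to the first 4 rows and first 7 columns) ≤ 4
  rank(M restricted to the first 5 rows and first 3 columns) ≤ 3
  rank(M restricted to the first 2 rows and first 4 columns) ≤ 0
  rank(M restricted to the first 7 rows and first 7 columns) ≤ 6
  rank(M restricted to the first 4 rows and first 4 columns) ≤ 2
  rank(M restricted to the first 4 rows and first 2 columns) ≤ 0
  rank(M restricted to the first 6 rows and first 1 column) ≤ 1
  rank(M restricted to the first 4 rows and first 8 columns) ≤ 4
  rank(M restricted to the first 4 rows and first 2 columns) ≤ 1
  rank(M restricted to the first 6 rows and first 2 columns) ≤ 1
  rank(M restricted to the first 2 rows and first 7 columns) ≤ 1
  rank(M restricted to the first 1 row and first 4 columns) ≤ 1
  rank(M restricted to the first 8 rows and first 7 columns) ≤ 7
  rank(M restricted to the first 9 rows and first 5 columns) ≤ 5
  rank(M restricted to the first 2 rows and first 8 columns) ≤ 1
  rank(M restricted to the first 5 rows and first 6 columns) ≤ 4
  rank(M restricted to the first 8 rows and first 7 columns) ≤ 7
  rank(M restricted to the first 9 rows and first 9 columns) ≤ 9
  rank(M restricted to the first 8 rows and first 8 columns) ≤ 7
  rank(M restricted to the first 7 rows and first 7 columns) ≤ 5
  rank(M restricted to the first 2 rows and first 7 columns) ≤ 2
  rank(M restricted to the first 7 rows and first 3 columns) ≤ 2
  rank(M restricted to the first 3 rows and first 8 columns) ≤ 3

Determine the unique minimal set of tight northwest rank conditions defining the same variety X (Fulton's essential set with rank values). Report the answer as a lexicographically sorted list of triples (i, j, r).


Computing R[i][j] = min implied NW-rank bound (n=9, 26 conditions):

  row 1: 0 | 0 | 0 | 0 | 1 | 1 | 1 | 1 | 1
  row 2: 0 | 0 | 0 | 0 | 1 | 1 | 1 | 1 | 2
  row 3: 0 | 0 | 1 | 1 | 2 | 2 | 2 | 2 | 3
  row 4: 0 | 0 | 1 | 2 | 3 | 3 | 3 | 3 | 4
  row 5: 1 | 1 | 2 | 3 | 4 | 4 | 4 | 4 | 5
  row 6: 1 | 1 | 2 | 3 | 4 | 5 | 5 | 5 | 6
  row 7: 1 | 1 | 2 | 3 | 4 | 5 | 5 | 6 | 7
  row 8: 1 | 1 | 2 | 3 | 4 | 5 | 6 | 7 | 8
  row 9: 1 | 2 | 3 | 4 | 5 | 6 | 7 | 8 | 9

so w = (5, 9, 3, 4, 1, 6, 8, 7, 2).

5 SE-corners of the 19-cell Rothe diagram give Ess(w):

[(2, 4, 0), (2, 8, 1), (4, 2, 0), (7, 7, 5), (8, 2, 1)]


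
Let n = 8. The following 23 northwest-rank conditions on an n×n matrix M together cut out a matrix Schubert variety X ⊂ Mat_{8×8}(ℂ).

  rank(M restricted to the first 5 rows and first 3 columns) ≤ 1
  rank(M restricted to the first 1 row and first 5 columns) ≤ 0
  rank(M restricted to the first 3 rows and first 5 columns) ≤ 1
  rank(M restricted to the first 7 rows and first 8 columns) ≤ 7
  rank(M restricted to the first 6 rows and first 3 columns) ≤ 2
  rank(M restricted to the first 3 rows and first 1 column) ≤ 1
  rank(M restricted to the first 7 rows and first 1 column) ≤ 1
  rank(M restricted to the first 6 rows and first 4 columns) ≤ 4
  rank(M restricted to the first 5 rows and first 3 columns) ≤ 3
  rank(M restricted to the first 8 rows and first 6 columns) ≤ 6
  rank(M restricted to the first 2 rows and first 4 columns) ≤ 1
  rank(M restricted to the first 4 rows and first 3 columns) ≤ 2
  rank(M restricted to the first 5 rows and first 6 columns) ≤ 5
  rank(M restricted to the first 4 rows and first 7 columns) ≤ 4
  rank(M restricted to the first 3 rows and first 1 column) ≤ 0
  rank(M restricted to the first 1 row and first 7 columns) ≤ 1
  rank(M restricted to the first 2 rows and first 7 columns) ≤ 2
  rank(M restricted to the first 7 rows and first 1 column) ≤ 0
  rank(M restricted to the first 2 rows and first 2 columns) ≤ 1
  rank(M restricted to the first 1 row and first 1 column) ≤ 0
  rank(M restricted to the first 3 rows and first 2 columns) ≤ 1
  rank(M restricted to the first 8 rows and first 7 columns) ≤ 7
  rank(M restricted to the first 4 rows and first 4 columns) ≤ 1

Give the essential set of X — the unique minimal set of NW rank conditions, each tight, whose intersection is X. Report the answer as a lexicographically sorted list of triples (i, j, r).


Recovering R(i,j) via the rank-extension bound from the 23 conditions:

  R[1]: 0 | 0 | 0 | 0 | 0 | 1 | 1 | 1
  R[2]: 0 | 1 | 1 | 1 | 1 | 2 | 2 | 2
  R[3]: 0 | 1 | 1 | 1 | 1 | 2 | 3 | 3
  R[4]: 0 | 1 | 1 | 1 | 2 | 3 | 4 | 4
  R[5]: 0 | 1 | 1 | 2 | 3 | 4 | 5 | 5
  R[6]: 0 | 1 | 2 | 3 | 4 | 5 | 6 | 6
  R[7]: 0 | 1 | 2 | 3 | 4 | 5 | 6 | 7
  R[8]: 1 | 2 | 3 | 4 | 5 | 6 | 7 | 8

hence w(1..8) = (6, 2, 7, 5, 4, 3, 8, 1).

Fulton essential set (5 of the 17 Rothe cells):

[(1, 5, 0), (3, 5, 1), (4, 4, 1), (5, 3, 1), (7, 1, 0)]


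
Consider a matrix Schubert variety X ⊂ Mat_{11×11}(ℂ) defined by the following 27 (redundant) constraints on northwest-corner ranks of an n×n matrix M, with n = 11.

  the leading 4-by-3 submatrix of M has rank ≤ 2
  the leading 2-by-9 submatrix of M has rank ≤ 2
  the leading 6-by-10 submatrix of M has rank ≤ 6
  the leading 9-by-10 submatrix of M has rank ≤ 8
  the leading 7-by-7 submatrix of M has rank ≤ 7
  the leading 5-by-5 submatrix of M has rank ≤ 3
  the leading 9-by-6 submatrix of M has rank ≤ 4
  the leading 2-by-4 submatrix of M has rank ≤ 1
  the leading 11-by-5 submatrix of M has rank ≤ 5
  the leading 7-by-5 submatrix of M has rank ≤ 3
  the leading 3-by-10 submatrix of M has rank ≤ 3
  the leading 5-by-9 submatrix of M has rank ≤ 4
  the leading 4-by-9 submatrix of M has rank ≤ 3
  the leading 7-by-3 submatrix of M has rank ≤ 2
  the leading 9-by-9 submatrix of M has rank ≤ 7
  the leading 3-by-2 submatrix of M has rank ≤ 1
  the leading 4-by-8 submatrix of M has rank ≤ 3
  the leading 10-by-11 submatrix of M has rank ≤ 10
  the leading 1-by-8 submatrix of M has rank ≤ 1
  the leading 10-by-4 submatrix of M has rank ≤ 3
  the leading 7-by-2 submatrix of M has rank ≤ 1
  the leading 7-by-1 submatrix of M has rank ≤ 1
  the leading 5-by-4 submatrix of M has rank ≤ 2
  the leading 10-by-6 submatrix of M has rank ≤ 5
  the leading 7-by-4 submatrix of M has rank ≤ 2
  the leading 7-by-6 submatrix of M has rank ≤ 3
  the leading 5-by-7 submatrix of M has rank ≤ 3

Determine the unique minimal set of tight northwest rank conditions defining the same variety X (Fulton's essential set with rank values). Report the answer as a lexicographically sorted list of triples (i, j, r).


Recovering R(i,j) via the rank-extension bound from the 27 conditions:

  R[1]: 1 | 1 | 1 | 1 | 1 | 1 | 1 | 1 | 1 | 1 | 1
  R[2]: 1 | 1 | 1 | 1 | 2 | 2 | 2 | 2 | 2 | 2 | 2
  R[3]: 1 | 1 | 2 | 2 | 3 | 3 | 3 | 3 | 3 | 3 | 3
  R[4]: 1 | 1 | 2 | 2 | 3 | 3 | 3 | 3 | 3 | 4 | 4
  R[5]: 1 | 1 | 2 | 2 | 3 | 3 | 3 | 4 | 4 | 5 | 5
  R[6]: 1 | 1 | 2 | 2 | 3 | 3 | 4 | 5 | 5 | 6 | 6
  R[7]: 1 | 1 | 2 | 2 | 3 | 3 | 4 | 5 | 6 | 7 | 7
  R[8]: 1 | 2 | 3 | 3 | 4 | 4 | 5 | 6 | 7 | 8 | 8
  R[9]: 1 | 2 | 3 | 3 | 4 | 4 | 5 | 6 | 7 | 8 | 9
  R[10]: 1 | 2 | 3 | 3 | 4 | 5 | 6 | 7 | 8 | 9 | 10
  R[11]: 1 | 2 | 3 | 4 | 5 | 6 | 7 | 8 | 9 | 10 | 11

so w = (1, 5, 3, 10, 8, 7, 9, 2, 11, 6, 4).

Rothe diagram D(w) (23 cells), 8 SE-corners (essential conditions):

[(2, 4, 1), (4, 9, 3), (5, 7, 3), (7, 2, 1), (7, 4, 2), (7, 6, 3), (9, 6, 4), (10, 4, 3)]


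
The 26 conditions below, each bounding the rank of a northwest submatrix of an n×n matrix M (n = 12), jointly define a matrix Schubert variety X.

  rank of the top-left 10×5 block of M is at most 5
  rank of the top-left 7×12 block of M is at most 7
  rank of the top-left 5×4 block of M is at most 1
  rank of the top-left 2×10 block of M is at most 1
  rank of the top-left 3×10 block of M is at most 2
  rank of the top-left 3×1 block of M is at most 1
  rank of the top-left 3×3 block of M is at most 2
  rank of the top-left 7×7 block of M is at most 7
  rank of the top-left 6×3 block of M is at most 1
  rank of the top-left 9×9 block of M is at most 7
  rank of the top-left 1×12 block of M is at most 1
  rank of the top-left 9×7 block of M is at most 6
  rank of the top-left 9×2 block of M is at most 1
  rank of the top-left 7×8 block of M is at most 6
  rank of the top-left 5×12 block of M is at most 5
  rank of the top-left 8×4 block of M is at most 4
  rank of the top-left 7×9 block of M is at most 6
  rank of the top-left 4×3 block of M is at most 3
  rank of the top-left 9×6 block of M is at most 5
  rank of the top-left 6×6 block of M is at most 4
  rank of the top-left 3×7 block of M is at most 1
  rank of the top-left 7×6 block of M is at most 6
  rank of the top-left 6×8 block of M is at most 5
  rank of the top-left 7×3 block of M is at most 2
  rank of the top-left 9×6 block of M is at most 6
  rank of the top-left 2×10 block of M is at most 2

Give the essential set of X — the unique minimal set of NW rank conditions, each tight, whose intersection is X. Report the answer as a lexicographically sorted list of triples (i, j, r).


Reconstructing r_w from the 26 given conditions:

  row 1: 1  1  1  1  1  1  1  1  1  1  1  1
  row 2: 1  1  1  1  1  1  1  1  1  1  2  2
  row 3: 1  1  1  1  1  1  1  2  2  2  3  3
  row 4: 1  1  1  1  2  2  2  3  3  3  4  4
  row 5: 1  1  1  1  2  3  3  4  4  4  5  5
  row 6: 1  1  1  2  3  4  4  5  5  5  6  6
  row 7: 1  1  2  3  4  5  5  6  6  6  7  7
  row 8: 1  1  2  3  4  5  6  7  7  7  8  8
  row 9: 1  1  2  3  4  5  6  7  7  8  9  9
  row 10: 1  2  3  4  5  6  7  8  8  9  10  10
  row 11: 1  2  3  4  5  6  7  8  9  10  11  11
  row 12: 1  2  3  4  5  6  7  8  9  10  11  12

reading off 1-entries of Δ²R: w = (1, 11, 8, 5, 6, 4, 3, 7, 10, 2, 9, 12).

|D(w)|=27, |Ess(w)|=6:

[(2, 10, 1), (3, 7, 1), (5, 4, 1), (6, 3, 1), (9, 2, 1), (9, 9, 7)]


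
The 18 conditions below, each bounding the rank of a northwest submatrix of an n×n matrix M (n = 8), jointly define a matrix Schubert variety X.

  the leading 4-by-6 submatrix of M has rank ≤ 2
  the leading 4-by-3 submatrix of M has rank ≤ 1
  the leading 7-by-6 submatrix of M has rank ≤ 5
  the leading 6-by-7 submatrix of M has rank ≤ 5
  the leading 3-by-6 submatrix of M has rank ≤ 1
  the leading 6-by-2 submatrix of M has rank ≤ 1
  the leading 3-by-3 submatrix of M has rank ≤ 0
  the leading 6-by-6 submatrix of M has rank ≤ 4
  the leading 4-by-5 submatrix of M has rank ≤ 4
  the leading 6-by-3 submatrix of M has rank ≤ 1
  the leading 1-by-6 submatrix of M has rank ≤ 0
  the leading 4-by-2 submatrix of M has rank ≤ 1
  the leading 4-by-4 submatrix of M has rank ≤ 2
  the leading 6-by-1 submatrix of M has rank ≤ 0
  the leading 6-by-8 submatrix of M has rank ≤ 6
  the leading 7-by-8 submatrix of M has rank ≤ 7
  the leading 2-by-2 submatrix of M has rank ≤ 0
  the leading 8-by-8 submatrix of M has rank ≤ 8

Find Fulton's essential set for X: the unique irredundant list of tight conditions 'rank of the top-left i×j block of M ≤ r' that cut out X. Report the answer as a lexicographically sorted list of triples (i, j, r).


Recovering R(i,j) via the rank-extension bound from the 18 conditions:

  i=1: 0 0 0 0 0 0 1 1
  i=2: 0 0 0 1 1 1 2 2
  i=3: 0 0 0 1 1 1 2 3
  i=4: 0 1 1 2 2 2 3 4
  i=5: 0 1 1 2 3 3 4 5
  i=6: 0 1 1 2 3 4 5 6
  i=7: 1 2 2 3 4 5 6 7
  i=8: 1 2 3 4 5 6 7 8

hence w(1..8) = (7, 4, 8, 2, 5, 6, 1, 3).

|D(w)|=19, |Ess(w)|=5:

[(1, 6, 0), (3, 3, 0), (3, 6, 1), (6, 1, 0), (6, 3, 1)]


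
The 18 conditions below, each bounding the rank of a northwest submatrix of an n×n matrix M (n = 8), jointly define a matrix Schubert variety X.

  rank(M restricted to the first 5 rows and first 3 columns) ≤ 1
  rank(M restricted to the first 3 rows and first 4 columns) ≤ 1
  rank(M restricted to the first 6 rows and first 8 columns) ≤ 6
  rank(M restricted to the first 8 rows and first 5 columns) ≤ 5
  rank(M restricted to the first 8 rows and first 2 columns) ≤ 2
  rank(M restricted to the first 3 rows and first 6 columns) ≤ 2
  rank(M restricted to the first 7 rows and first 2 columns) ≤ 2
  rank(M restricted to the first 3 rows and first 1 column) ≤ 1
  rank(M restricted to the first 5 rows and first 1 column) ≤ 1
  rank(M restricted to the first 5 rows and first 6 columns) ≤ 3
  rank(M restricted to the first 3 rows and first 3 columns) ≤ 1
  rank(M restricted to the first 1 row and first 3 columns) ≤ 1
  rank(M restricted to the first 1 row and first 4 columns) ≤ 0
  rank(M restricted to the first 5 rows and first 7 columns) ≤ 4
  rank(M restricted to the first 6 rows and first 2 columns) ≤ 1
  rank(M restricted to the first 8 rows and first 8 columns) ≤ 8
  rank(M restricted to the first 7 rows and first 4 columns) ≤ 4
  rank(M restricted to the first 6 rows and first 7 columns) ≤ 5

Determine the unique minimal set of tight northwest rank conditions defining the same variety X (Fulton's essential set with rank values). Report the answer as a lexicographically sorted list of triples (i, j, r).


Rank table r_w(8×8) implied by the 18 constraints:

  i=1: 0 0 0 0 1 1 1 1
  i=2: 1 1 1 1 2 2 2 2
  i=3: 1 1 1 1 2 2 3 3
  i=4: 1 1 1 2 3 3 4 4
  i=5: 1 1 1 2 3 3 4 5
  i=6: 1 1 2 3 4 4 5 6
  i=7: 1 2 3 4 5 5 6 7
  i=8: 1 2 3 4 5 6 7 8

hence w(1..8) = (5, 1, 7, 4, 8, 3, 2, 6).

D(w) has 14 cells with 6 SE-corners; essential set:

[(1, 4, 0), (3, 4, 1), (3, 6, 2), (5, 3, 1), (5, 6, 3), (6, 2, 1)]


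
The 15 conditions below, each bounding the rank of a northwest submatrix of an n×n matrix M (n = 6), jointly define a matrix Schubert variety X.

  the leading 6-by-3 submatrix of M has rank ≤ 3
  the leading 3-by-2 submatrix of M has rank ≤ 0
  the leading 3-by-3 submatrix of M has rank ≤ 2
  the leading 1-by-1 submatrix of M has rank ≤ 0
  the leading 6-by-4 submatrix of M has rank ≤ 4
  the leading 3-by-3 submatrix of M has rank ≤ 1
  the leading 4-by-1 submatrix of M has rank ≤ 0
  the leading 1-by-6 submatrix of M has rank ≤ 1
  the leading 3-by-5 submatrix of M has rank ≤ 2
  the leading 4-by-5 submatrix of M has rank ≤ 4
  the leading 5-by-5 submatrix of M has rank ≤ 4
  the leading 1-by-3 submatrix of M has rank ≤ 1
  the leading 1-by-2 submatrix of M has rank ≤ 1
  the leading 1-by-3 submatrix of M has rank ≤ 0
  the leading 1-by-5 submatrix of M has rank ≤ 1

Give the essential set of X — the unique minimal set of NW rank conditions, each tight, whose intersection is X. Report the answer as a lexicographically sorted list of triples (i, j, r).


The tightest implied rank at each (i,j), from the 15 conditions:

  0 | 0 | 0 | 1 | 1 | 1
  0 | 0 | 1 | 2 | 2 | 2
  0 | 0 | 1 | 2 | 2 | 3
  0 | 1 | 2 | 3 | 3 | 4
  1 | 2 | 3 | 4 | 4 | 5
  1 | 2 | 3 | 4 | 5 | 6

second differences of R give the permutation w = (4, 3, 6, 2, 1, 5).

Rothe diagram D(w) (9 cells), 4 SE-corners (essential conditions):

[(1, 3, 0), (3, 2, 0), (3, 5, 2), (4, 1, 0)]
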